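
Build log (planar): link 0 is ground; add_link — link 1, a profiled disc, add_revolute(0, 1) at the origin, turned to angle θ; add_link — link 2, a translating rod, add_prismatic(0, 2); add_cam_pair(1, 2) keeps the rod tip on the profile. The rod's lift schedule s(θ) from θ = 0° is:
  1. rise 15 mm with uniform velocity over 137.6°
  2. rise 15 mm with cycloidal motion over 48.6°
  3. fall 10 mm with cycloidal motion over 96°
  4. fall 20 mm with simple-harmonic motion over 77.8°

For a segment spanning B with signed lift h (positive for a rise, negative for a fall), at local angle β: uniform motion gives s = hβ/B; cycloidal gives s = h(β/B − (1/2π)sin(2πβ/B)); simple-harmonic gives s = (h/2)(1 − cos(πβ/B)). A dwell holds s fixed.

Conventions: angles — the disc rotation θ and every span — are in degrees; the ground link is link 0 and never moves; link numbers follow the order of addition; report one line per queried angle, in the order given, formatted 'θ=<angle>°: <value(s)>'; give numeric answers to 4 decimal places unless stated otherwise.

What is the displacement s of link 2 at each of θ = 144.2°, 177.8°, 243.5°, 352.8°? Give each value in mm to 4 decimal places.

seg 1 [0°–137.6°] uniform, h=15: full span → s += 15 → s = 15.0000
seg 2 [137.6°–186.2°] cycloidal, h=15: θ=144.2° here. β=6.6, B=48.6. 15·(0.1358 − sin(2π·0.1358)/(2π)) = 0.2383 → s = 15.2383
seg 2 [137.6°–186.2°] cycloidal, h=15: θ=177.8° here. β=40.2, B=48.6. 15·(0.8272 − sin(2π·0.8272)/(2π)) = 14.5196 → s = 29.5196
seg 2 [137.6°–186.2°] cycloidal, h=15: full span → s += 15 → s = 30.0000
seg 3 [186.2°–282.2°] cycloidal, h=-10: θ=243.5° here. β=57.3, B=96. -10·(0.5969 − sin(2π·0.5969)/(2π)) = -6.8788 → s = 23.1212
seg 3 [186.2°–282.2°] cycloidal, h=-10: full span → s += -10 → s = 20.0000
seg 4 [282.2°–360°] simple-harmonic, h=-20: θ=352.8° here. β=70.6, B=77.8. -20/2·(1 − cos(π·0.9075)) = -19.5803 → s = 0.4197

θ=144.2°: 15.2383
θ=177.8°: 29.5196
θ=243.5°: 23.1212
θ=352.8°: 0.4197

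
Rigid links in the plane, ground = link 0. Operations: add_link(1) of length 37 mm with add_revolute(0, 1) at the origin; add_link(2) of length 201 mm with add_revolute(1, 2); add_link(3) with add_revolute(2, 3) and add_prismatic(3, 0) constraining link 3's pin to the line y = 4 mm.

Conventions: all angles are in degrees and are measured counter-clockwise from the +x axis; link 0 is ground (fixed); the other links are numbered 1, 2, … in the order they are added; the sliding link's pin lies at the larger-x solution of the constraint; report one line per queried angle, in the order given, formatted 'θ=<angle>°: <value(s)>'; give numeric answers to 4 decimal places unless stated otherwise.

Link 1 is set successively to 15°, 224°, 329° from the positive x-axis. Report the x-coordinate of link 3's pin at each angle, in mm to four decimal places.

geometry: r = 37 mm, L = 201 mm, e = 4 mm
θ=15°: crank pin P = (r cos θ, r sin θ) = (35.739256, 9.576305)
θ=15°: h = r sin θ − e = 9.576305 − 4 = 5.576305
θ=15°: x = r cos θ + √(L² − h²) = 35.739256 + 200.922634 = 236.661890
θ=224°: crank pin P = (r cos θ, r sin θ) = (-26.615573, -25.702360)
θ=224°: h = r sin θ − e = -25.702360 − 4 = -29.702360
θ=224°: x = r cos θ + √(L² − h²) = -26.615573 + 198.793284 = 172.177712
θ=329°: crank pin P = (r cos θ, r sin θ) = (31.715190, -19.056409)
θ=329°: h = r sin θ − e = -19.056409 − 4 = -23.056409
θ=329°: x = r cos θ + √(L² − h²) = 31.715190 + 199.673238 = 231.388428

θ=15°: 236.6619
θ=224°: 172.1777
θ=329°: 231.3884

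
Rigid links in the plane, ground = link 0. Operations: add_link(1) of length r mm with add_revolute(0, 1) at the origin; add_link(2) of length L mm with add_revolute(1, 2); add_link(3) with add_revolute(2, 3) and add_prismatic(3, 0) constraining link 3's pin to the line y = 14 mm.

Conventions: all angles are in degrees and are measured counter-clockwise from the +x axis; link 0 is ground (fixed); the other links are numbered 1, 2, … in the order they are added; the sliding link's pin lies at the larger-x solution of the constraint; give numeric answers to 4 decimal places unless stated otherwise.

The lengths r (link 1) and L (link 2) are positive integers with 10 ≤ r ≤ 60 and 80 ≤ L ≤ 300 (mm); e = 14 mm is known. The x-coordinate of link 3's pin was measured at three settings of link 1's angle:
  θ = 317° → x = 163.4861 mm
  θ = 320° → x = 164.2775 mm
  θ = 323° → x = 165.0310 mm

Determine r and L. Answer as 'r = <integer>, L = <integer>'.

constraint per measurement: (x − r cos θ)² + (r sin θ − e)² = L²
subtracting the θ₁ and θ₂ equations cancels the r² and L² terms:
r = (x₁² − x₂²) / (2[(x₁cos θ₁ + e sin θ₁) − (x₂cos θ₂ + e sin θ₂)]) = 18.9985 → r = 19
L² = (x₁ − r cos θ₁)² + (r sin θ₁ − e)² = 23104.0138 → L = 152.0000 → L = 152
check at θ₃=323°: x = 165.0310 (printed 165.0310) ✓

r = 19, L = 152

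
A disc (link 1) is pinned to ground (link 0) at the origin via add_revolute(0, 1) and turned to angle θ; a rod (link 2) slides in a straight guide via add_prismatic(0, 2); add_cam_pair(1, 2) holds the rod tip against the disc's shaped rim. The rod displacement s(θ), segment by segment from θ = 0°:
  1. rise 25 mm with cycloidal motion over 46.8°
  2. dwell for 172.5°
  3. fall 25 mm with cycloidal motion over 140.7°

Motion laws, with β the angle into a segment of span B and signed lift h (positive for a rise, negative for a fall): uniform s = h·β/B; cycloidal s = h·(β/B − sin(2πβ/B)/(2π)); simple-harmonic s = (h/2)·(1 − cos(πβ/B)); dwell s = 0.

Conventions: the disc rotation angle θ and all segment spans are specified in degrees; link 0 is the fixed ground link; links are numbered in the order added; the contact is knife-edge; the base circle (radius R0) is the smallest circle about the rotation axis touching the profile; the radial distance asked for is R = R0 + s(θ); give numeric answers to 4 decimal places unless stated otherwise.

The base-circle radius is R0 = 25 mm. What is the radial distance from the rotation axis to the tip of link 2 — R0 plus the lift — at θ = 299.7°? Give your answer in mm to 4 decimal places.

segment 1 (0° to 46.8°, cycloidal, h = 25) is passed completely: s = 0.0000 + (25) = 25.0000
segment 2 (46.8° to 219.3°, dwell): s unchanged at 25.0000
θ = 299.7° falls in segment 3 (219.3° to 360°, cycloidal, h = -25): β = 299.7 − 219.3 = 80.4°, B = 140.7°; Δs = -25·(0.5714 − sin(2π·0.5714)/(2π)) = -16.0121; s = 25.0000 − 16.0121 = 8.9879
R = R0 + s = 25 + 8.9879 = 33.9879

33.9879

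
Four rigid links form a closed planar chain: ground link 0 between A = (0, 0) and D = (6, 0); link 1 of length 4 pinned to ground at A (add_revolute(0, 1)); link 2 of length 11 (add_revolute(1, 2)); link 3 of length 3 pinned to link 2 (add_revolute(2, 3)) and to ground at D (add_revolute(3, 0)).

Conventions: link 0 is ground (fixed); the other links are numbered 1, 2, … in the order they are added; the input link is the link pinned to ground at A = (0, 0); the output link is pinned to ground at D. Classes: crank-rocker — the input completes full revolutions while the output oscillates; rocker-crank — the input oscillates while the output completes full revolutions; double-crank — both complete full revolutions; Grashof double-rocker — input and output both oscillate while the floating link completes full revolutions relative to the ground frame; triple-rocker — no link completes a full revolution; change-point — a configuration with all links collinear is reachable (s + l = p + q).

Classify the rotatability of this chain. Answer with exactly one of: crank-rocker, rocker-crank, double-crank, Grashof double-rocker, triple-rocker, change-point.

lengths: ground=6, input=4, coupler=11, output=3
sorted: s=3 (shortest), l=11 (longest), p+q=10
s + l = 14 vs p + q = 10
s + l > p + q → non-Grashof → no link fully rotates → triple-rocker

triple-rocker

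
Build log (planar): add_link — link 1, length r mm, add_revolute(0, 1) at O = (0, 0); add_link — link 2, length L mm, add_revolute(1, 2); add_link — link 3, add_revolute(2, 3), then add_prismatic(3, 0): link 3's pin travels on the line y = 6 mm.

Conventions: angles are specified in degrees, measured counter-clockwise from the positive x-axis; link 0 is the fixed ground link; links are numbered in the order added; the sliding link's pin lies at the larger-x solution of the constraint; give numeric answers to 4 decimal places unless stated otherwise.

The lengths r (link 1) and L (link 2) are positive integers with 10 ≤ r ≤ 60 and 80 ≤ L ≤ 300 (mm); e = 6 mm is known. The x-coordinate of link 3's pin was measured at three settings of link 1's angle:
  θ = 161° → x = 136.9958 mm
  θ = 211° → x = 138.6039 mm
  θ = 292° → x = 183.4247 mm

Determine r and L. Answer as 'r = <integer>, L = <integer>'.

constraint per measurement: (x − r cos θ)² + (r sin θ − e)² = L²
subtracting the θ₁ and θ₂ equations cancels the r² and L² terms:
r = (x₁² − x₂²) / (2[(x₁cos θ₁ + e sin θ₁) − (x₂cos θ₂ + e sin θ₂)]) = 39.0017 → r = 39
L² = (x₁ − r cos θ₁)² + (r sin θ₁ − e)² = 30275.9851 → L = 174.0000 → L = 174
check at θ₃=292°: x = 183.4247 (printed 183.4247) ✓

r = 39, L = 174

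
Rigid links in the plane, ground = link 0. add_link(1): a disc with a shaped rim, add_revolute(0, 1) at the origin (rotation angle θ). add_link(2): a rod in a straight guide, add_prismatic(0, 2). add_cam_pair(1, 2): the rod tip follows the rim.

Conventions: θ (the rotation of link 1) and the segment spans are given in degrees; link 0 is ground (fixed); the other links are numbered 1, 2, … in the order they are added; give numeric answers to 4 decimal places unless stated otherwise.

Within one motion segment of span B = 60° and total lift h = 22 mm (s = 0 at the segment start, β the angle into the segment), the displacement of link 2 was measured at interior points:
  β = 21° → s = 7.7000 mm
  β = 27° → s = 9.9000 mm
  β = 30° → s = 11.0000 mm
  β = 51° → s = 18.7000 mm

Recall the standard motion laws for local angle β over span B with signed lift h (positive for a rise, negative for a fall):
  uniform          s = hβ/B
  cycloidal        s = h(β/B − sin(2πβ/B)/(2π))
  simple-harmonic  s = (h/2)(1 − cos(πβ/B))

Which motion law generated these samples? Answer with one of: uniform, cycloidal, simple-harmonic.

candidates at β/B = r: uniform s = h·r (linear in β); cycloidal s = h·(r − sin(2πr)/(2π)); simple-harmonic s = (h/2)(1 − cos(πr))
β=21°: printed 7.7000 | uniform 7.7000, cycloidal 4.8673, simple-harmonic 6.0061
β=27°: printed 9.9000 | uniform 9.9000, cycloidal 8.8180, simple-harmonic 9.2792
β=30°: printed 11.0000 | uniform 11.0000, cycloidal 11.0000, simple-harmonic 11.0000
β=51°: printed 18.7000 | uniform 18.7000, cycloidal 21.5327, simple-harmonic 20.8011
only one law matches every sample → uniform

uniform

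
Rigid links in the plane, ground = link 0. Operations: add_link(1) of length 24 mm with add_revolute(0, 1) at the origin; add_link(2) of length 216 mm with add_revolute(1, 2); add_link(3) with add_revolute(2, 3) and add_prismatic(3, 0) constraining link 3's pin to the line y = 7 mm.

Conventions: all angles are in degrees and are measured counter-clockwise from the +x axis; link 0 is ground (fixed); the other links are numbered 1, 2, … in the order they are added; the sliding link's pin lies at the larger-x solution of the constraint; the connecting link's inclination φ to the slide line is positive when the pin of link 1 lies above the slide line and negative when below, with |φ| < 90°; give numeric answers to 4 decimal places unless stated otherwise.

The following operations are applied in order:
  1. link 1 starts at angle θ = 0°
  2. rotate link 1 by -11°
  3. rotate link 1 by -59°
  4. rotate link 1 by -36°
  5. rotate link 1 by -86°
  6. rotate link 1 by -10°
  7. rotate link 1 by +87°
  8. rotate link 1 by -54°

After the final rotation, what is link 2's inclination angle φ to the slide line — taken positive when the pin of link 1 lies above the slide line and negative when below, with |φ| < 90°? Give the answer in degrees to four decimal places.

geometry: r = 24 mm, L = 216 mm, e = 7 mm; θ starts at 0°
rotate link 1 by -11°: θ ← 0° -11° = -11°
rotate link 1 by -59°: θ ← -11° -59° = -70°
rotate link 1 by -36°: θ ← -70° -36° = -106°
rotate link 1 by -86°: θ ← -106° -86° = -192°
rotate link 1 by -10°: θ ← -192° -10° = -202°
rotate link 1 by +87°: θ ← -202° +87° = -115°
rotate link 1 by -54°: θ ← -115° -54° = -169°
h = r sin θ − e = -4.579416 − 7 = -11.579416
sin φ = h / L = -11.579416 / 216 = -0.05360841
φ = arcsin(-0.05360841) = -3.073009°

-3.0730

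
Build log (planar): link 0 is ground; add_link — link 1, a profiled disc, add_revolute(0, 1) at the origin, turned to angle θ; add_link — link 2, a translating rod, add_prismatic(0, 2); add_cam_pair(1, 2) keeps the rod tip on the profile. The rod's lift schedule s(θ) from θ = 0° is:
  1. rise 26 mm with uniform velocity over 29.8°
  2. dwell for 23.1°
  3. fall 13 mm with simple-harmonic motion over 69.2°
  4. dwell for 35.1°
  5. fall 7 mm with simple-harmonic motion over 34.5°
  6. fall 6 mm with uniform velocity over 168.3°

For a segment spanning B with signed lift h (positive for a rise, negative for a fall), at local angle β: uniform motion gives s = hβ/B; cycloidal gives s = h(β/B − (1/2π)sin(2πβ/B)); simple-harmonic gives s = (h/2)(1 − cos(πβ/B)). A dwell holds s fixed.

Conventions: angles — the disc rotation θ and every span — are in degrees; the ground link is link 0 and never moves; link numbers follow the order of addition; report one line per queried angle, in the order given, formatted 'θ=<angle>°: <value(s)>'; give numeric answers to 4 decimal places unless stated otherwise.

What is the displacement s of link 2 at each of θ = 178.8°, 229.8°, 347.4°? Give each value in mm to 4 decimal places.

seg 1 [0°–29.8°] uniform, h=26: full span → s += 26 → s = 26.0000
seg 2 [29.8°–52.9°] dwell: s stays 26.0000
seg 3 [52.9°–122.1°] simple-harmonic, h=-13: full span → s += -13 → s = 13.0000
seg 4 [122.1°–157.2°] dwell: s stays 13.0000
seg 5 [157.2°–191.7°] simple-harmonic, h=-7: θ=178.8° here. β=21.6, B=34.5. -7/2·(1 − cos(π·0.6261)) = -4.8504 → s = 8.1496
seg 5 [157.2°–191.7°] simple-harmonic, h=-7: full span → s += -7 → s = 6.0000
seg 6 [191.7°–360°] uniform, h=-6: θ=229.8° here. β=38.1, B=168.3. -6·38.1/168.3 = -1.3583 → s = 4.6417
seg 6 [191.7°–360°] uniform, h=-6: θ=347.4° here. β=155.7, B=168.3. -6·155.7/168.3 = -5.5508 → s = 0.4492

θ=178.8°: 8.1496
θ=229.8°: 4.6417
θ=347.4°: 0.4492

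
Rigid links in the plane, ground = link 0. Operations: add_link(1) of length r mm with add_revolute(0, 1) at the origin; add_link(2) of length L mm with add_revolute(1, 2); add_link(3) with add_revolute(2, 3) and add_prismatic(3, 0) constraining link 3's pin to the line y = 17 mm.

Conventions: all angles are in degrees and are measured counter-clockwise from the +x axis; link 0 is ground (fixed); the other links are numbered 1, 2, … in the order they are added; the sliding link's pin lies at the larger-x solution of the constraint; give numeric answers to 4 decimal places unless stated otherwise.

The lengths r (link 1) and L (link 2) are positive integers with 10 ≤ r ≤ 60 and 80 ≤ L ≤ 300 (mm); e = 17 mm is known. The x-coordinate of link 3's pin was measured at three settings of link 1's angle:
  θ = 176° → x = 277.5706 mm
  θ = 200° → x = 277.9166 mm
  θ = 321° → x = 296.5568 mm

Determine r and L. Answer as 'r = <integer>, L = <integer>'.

constraint per measurement: (x − r cos θ)² + (r sin θ − e)² = L²
subtracting the θ₁ and θ₂ equations cancels the r² and L² terms:
r = (x₁² − x₂²) / (2[(x₁cos θ₁ + e sin θ₁) − (x₂cos θ₂ + e sin θ₂)]) = 10.9978 → r = 11
L² = (x₁ − r cos θ₁)² + (r sin θ₁ − e)² = 83521.0270 → L = 289.0000 → L = 289
check at θ₃=321°: x = 296.5568 (printed 296.5568) ✓

r = 11, L = 289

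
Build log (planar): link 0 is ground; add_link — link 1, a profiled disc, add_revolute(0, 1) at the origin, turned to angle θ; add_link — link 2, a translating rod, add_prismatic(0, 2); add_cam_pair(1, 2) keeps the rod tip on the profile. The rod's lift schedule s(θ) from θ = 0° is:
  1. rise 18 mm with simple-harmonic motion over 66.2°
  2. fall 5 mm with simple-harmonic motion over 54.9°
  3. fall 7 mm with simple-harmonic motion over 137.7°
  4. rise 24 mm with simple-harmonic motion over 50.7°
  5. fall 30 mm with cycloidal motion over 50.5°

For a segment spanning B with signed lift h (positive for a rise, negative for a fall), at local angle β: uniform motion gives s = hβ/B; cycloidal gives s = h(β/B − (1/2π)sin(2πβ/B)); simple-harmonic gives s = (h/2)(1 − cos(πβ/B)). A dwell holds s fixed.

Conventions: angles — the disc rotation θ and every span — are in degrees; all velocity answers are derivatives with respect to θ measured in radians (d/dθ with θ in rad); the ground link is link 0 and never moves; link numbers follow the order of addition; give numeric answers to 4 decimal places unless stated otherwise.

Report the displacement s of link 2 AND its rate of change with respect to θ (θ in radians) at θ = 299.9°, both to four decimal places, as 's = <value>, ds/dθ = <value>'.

seg 1 [0°–66.2°] simple-harmonic, h=18: full span → s += 18 → s = 18.0000
seg 2 [66.2°–121.1°] simple-harmonic, h=-5: full span → s += -5 → s = 13.0000
seg 3 [121.1°–258.8°] simple-harmonic, h=-7: full span → s += -7 → s = 6.0000
seg 4 [258.8°–309.5°] simple-harmonic, h=24: θ=299.9° here. β=41.1, B=50.7. 24/2·(1 − cos(π·0.8107)) = 21.9387 → s = 27.9387
velocity in seg [258.8°–309.5°] (simple-harmonic), θ in radians: β = 41.1° = 0.7173 rad, B = 50.7° = 0.8849 rad; ds/dθ = (πh/(2B)) sin(πβ/B) = (π·24/(2·0.8849)) sin(π·0.8107) = 23.874645 mm/rad

s = 27.9387, ds/dθ = 23.8746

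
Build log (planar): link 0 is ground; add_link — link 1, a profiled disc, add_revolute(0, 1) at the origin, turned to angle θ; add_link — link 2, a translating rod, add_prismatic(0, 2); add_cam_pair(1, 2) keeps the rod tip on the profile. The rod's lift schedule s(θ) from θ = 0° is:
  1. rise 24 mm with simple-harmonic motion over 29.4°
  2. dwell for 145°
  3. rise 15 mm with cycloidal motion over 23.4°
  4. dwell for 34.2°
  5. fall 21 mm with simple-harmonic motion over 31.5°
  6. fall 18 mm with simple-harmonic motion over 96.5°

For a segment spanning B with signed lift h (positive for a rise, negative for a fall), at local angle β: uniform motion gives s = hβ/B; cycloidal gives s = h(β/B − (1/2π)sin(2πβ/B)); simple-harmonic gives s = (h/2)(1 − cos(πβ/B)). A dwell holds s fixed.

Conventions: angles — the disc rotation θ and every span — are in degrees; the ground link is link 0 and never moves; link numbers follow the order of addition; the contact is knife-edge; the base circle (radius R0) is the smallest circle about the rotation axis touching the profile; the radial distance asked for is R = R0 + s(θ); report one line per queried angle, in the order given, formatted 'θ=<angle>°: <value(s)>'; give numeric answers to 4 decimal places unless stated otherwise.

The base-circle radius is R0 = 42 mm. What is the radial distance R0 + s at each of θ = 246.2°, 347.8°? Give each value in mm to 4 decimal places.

seg 1 [0°–29.4°] simple-harmonic, h=24: full span → s += 24 → s = 24.0000
seg 2 [29.4°–174.4°] dwell: s stays 24.0000
seg 3 [174.4°–197.8°] cycloidal, h=15: full span → s += 15 → s = 39.0000
seg 4 [197.8°–232°] dwell: s stays 39.0000
seg 5 [232°–263.5°] simple-harmonic, h=-21: θ=246.2° here. β=14.2, B=31.5. -21/2·(1 − cos(π·0.4508)) = -8.8833 → s = 30.1167
seg 5 [232°–263.5°] simple-harmonic, h=-21: full span → s += -21 → s = 18.0000
seg 6 [263.5°–360°] simple-harmonic, h=-18: θ=347.8° here. β=84.3, B=96.5. -18/2·(1 − cos(π·0.8736)) = -17.2994 → s = 0.7006
θ=246.2°: R = R0 + s = 42 + 30.1167 = 72.1167
θ=347.8°: R = R0 + s = 42 + 0.7006 = 42.7006

θ=246.2°: 72.1167
θ=347.8°: 42.7006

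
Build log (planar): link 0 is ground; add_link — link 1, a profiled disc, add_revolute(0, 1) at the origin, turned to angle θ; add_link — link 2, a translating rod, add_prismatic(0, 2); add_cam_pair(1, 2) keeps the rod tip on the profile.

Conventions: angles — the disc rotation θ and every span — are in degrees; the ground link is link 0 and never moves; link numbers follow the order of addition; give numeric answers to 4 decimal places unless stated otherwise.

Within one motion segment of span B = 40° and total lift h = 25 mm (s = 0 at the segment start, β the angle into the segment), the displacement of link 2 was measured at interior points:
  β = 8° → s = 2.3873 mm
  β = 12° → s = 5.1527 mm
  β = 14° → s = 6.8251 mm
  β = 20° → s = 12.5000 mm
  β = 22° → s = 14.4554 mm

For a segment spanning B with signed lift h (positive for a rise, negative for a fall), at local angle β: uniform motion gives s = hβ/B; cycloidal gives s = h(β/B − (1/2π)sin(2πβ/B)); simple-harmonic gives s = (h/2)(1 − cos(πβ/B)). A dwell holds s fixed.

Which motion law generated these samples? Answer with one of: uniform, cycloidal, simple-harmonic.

candidates at β/B = r: uniform s = h·r (linear in β); cycloidal s = h·(r − sin(2πr)/(2π)); simple-harmonic s = (h/2)(1 − cos(πr))
β=8°: printed 2.3873 | uniform 5.0000, cycloidal 1.2159, simple-harmonic 2.3873
β=12°: printed 5.1527 | uniform 7.5000, cycloidal 3.7159, simple-harmonic 5.1527
β=14°: printed 6.8251 | uniform 8.7500, cycloidal 5.5310, simple-harmonic 6.8251
β=20°: printed 12.5000 | uniform 12.5000, cycloidal 12.5000, simple-harmonic 12.5000
β=22°: printed 14.4554 | uniform 13.7500, cycloidal 14.9795, simple-harmonic 14.4554
only one law matches every sample → simple-harmonic

simple-harmonic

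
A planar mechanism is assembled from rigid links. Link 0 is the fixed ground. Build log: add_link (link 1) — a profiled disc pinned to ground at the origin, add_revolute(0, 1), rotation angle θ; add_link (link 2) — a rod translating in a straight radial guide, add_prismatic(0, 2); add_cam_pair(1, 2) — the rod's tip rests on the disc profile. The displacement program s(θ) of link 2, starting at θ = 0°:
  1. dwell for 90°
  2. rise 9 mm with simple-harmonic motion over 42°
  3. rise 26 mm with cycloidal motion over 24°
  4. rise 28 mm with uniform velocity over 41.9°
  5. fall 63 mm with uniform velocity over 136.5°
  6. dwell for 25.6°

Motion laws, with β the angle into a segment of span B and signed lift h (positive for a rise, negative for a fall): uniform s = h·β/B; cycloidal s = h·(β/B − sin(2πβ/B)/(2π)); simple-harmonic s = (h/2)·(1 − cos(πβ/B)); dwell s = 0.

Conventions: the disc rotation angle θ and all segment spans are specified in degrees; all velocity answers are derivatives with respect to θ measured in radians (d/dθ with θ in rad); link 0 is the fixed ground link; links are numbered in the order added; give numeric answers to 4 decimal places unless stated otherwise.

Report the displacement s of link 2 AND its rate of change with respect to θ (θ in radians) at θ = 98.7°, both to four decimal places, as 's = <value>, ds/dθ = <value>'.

seg 1 [0°–90°] dwell: s stays 0.0000
seg 2 [90°–132°] simple-harmonic, h=9: θ=98.7° here. β=8.7, B=42. 9/2·(1 − cos(π·0.2071)) = 0.9197 → s = 0.9197
velocity in seg [90°–132°] (simple-harmonic), θ in radians: β = 8.7° = 0.1518 rad, B = 42° = 0.7330 rad; ds/dθ = (πh/(2B)) sin(πβ/B) = (π·9/(2·0.7330)) sin(π·0.2071) = 11.683094 mm/rad

s = 0.9197, ds/dθ = 11.6831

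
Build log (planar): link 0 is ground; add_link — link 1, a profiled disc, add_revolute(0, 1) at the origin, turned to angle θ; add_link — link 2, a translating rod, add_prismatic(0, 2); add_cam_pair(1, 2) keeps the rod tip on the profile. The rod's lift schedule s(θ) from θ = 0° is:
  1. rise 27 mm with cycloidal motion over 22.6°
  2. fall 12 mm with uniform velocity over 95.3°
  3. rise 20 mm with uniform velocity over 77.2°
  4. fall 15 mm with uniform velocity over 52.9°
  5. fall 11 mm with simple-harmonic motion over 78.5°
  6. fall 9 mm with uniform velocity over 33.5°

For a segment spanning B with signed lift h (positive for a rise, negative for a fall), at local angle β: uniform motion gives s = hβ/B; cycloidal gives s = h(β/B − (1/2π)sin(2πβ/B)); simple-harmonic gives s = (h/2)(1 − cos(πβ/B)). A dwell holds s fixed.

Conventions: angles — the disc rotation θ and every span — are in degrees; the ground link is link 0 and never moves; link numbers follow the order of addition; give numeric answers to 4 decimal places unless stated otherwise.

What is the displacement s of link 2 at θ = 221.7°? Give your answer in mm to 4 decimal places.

seg 1 [0°–22.6°] cycloidal, h=27: full span → s += 27 → s = 27.0000
seg 2 [22.6°–117.9°] uniform, h=-12: full span → s += -12 → s = 15.0000
seg 3 [117.9°–195.1°] uniform, h=20: full span → s += 20 → s = 35.0000
seg 4 [195.1°–248°] uniform, h=-15: θ=221.7° here. β=26.6, B=52.9. -15·26.6/52.9 = -7.5425 → s = 27.4575

27.4575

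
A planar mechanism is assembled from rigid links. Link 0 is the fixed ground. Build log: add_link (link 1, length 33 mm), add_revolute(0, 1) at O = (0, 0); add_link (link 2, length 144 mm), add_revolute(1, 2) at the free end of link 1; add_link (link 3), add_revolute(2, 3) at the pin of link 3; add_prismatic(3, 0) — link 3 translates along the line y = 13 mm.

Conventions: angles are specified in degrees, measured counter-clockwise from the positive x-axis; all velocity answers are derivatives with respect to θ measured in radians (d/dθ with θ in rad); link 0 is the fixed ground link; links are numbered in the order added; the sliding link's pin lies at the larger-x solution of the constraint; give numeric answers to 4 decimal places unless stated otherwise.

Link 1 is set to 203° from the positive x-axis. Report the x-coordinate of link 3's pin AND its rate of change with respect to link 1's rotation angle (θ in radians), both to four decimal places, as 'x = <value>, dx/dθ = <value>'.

geometry: r = 33 mm, L = 144 mm, e = 13 mm
crank pin P = (r cos θ, r sin θ) = (-30.376660, -12.894127)
h = r sin θ − e = -12.894127 − 13 = -25.894127
x = r cos θ + √(L² − h²) = -30.376660 + 141.652724 = 111.276064
dx/dθ = −r sin θ − h·r cos θ/√(L² − h²) (θ in radians; h = -25.894127) = 7.341272

x = 111.2761, dx/dθ = 7.3413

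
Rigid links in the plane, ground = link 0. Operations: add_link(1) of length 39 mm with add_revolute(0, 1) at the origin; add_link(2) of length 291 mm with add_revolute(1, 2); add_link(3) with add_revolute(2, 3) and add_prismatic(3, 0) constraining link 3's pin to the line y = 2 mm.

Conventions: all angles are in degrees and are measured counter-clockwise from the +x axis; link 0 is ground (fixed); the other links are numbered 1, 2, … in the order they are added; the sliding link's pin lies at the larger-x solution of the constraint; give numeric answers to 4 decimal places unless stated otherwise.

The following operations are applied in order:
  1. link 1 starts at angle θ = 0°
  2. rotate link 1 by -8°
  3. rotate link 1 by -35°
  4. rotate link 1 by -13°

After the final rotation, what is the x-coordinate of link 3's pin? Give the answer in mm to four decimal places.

geometry: r = 39 mm, L = 291 mm, e = 2 mm; θ starts at 0°
rotate link 1 by -8°: θ ← 0° -8° = -8°
rotate link 1 by -35°: θ ← -8° -35° = -43°
rotate link 1 by -13°: θ ← -43° -13° = -56°
crank pin P = (r cos θ, r sin θ) = (21.808523, -32.332465)
h = r sin θ − e = -32.332465 − 2 = -34.332465
x = r cos θ + √(L² − h²) = 21.808523 + 288.967614 = 310.776137

310.7761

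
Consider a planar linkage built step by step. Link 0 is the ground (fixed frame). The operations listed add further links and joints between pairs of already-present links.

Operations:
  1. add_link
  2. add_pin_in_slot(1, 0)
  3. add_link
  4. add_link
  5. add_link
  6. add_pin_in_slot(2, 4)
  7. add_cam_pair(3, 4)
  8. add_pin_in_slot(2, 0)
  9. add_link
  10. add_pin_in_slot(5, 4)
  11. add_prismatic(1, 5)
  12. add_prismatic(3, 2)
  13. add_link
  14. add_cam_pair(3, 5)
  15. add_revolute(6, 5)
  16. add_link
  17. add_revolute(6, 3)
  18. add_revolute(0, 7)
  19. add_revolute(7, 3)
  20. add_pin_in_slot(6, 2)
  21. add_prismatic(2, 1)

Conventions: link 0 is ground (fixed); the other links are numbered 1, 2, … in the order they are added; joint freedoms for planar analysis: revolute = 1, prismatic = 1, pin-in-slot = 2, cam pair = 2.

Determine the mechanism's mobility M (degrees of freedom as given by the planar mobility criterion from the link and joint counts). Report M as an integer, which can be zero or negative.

L=1 J1=0 J2=0
add link → L=2 J1=0 J2=0
PS@1,0 dof=2 J2 → L=2 J1=0 J2=1
add link → L=3 J1=0 J2=1
add link → L=4 J1=0 J2=1
add link → L=5 J1=0 J2=1
PS@2,4 dof=2 J2 → L=5 J1=0 J2=2
C@3,4 dof=2 J2 → L=5 J1=0 J2=3
PS@2,0 dof=2 J2 → L=5 J1=0 J2=4
add link → L=6 J1=0 J2=4
PS@5,4 dof=2 J2 → L=6 J1=0 J2=5
P@1,5 dof=1 J1 → L=6 J1=1 J2=5
P@3,2 dof=1 J1 → L=6 J1=2 J2=5
add link → L=7 J1=2 J2=5
C@3,5 dof=2 J2 → L=7 J1=2 J2=6
R@6,5 dof=1 J1 → L=7 J1=3 J2=6
add link → L=8 J1=3 J2=6
R@6,3 dof=1 J1 → L=8 J1=4 J2=6
R@0,7 dof=1 J1 → L=8 J1=5 J2=6
R@7,3 dof=1 J1 → L=8 J1=6 J2=6
PS@6,2 dof=2 J2 → L=8 J1=6 J2=7
P@2,1 dof=1 J1 → L=8 J1=7 J2=7
M=3(L−1)−2J1−J2=3·7−2·7−7=0

M = 0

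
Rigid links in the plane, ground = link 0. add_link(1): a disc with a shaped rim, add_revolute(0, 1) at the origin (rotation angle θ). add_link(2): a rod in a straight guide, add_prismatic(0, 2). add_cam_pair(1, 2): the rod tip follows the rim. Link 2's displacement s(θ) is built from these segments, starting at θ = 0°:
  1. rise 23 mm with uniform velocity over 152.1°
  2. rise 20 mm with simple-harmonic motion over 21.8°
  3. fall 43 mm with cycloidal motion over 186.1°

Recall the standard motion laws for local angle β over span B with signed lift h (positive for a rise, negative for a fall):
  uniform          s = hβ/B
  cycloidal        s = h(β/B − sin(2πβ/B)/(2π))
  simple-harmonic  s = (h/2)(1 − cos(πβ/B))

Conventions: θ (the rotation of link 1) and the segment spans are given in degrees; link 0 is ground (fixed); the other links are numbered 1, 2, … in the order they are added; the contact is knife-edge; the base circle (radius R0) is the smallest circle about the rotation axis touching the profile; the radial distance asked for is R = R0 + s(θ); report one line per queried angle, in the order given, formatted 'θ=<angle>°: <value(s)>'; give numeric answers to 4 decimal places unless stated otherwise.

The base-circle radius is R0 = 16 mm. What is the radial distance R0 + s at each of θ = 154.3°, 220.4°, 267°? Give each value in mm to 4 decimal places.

segment 1 (0° to 152.1°, uniform, h = 23) is passed completely: s = 0.0000 + (23) = 23.0000
θ = 154.3° falls in segment 2 (152.1° to 173.9°, simple-harmonic, h = 20): β = 154.3 − 152.1 = 2.2°, B = 21.8°; Δs = 20/2·(1 − cos(π·0.1009)) = 0.4984; s = 23.0000 + 0.4984 = 23.4984
segment 2 (152.1° to 173.9°, simple-harmonic, h = 20) is passed completely: s = 23.0000 + (20) = 43.0000
θ = 220.4° falls in segment 3 (173.9° to 360°, cycloidal, h = -43): β = 220.4 − 173.9 = 46.5°, B = 186.1°; Δs = -43·(0.2499 − sin(2π·0.2499)/(2π)) = -3.9006; s = 43.0000 − 3.9006 = 39.0994
θ = 267° falls in segment 3 (173.9° to 360°, cycloidal, h = -43): β = 267 − 173.9 = 93.1°, B = 186.1°; Δs = -43·(0.5003 − sin(2π·0.5003)/(2π)) = -21.5231; s = 43.0000 − 21.5231 = 21.4769
θ=154.3°: R = R0 + s = 16 + 23.4984 = 39.4984
θ=220.4°: R = R0 + s = 16 + 39.0994 = 55.0994
θ=267°: R = R0 + s = 16 + 21.4769 = 37.4769

θ=154.3°: 39.4984
θ=220.4°: 55.0994
θ=267°: 37.4769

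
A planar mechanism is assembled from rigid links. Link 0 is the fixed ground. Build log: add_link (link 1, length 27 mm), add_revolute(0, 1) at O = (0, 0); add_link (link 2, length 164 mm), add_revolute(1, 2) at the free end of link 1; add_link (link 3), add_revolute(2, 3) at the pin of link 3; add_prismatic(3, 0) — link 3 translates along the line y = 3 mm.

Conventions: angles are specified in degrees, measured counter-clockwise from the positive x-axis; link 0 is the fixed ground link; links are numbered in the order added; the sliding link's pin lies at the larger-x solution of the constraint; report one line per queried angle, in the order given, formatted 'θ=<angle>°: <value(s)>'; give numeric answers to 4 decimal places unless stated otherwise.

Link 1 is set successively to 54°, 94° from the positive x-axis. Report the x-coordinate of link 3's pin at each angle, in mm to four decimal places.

geometry: r = 27 mm, L = 164 mm, e = 3 mm
θ=54°: crank pin P = (r cos θ, r sin θ) = (15.870202, 21.843459)
θ=54°: h = r sin θ − e = 21.843459 − 3 = 18.843459
θ=54°: x = r cos θ + √(L² − h²) = 15.870202 + 162.913855 = 178.784057
θ=94°: crank pin P = (r cos θ, r sin θ) = (-1.883425, 26.934229)
θ=94°: h = r sin θ − e = 26.934229 − 3 = 23.934229
θ=94°: x = r cos θ + √(L² − h²) = -1.883425 + 162.244114 = 160.360690

θ=54°: 178.7841
θ=94°: 160.3607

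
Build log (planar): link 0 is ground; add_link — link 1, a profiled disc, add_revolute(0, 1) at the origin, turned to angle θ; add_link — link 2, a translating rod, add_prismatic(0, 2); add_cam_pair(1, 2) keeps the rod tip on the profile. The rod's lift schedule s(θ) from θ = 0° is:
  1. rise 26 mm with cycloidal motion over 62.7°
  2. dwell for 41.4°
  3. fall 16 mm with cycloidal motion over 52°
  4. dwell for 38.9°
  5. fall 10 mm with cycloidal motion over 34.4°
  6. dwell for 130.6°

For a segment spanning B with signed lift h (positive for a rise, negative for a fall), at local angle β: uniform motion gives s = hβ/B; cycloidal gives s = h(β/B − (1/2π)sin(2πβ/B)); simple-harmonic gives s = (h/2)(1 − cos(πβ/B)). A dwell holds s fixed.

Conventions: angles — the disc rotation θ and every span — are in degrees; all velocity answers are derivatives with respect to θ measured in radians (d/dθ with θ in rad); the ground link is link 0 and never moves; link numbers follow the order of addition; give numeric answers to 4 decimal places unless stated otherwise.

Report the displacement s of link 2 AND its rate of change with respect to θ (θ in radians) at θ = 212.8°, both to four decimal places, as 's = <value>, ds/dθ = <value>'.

seg 1 [0°–62.7°] cycloidal, h=26: full span → s += 26 → s = 26.0000
seg 2 [62.7°–104.1°] dwell: s stays 26.0000
seg 3 [104.1°–156.1°] cycloidal, h=-16: full span → s += -16 → s = 10.0000
seg 4 [156.1°–195°] dwell: s stays 10.0000
seg 5 [195°–229.4°] cycloidal, h=-10: θ=212.8° here. β=17.8, B=34.4. -10·(0.5174 − sin(2π·0.5174)/(2π)) = -5.3485 → s = 4.6515
velocity in seg [195°–229.4°] (cycloidal), θ in radians: β = 17.8° = 0.3107 rad, B = 34.4° = 0.6004 rad; ds/dθ = (h/B)(1 − cos(2πβ/B)) = ((-10)/0.6004)(1 − cos(2π·0.5174)) = -33.211581 mm/rad

s = 4.6515, ds/dθ = -33.2116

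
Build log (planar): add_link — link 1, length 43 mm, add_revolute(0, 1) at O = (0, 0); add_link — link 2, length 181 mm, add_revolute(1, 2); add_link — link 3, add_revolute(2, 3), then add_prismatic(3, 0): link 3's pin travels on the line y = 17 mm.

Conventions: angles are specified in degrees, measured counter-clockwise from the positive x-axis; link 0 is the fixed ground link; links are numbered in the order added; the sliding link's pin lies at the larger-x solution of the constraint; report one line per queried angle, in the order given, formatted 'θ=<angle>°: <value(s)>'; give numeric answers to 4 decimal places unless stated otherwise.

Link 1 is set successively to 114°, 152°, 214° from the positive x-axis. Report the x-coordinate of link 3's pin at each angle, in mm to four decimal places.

geometry: r = 43 mm, L = 181 mm, e = 17 mm
θ=114°: crank pin P = (r cos θ, r sin θ) = (-17.489676, 39.282455)
θ=114°: h = r sin θ − e = 39.282455 − 17 = 22.282455
θ=114°: x = r cos θ + √(L² − h²) = -17.489676 + 179.623195 = 162.133519
θ=152°: crank pin P = (r cos θ, r sin θ) = (-37.966746, 20.187277)
θ=152°: h = r sin θ − e = 20.187277 − 17 = 3.187277
θ=152°: x = r cos θ + √(L² − h²) = -37.966746 + 180.971935 = 143.005189
θ=214°: crank pin P = (r cos θ, r sin θ) = (-35.648616, -24.045295)
θ=214°: h = r sin θ − e = -24.045295 − 17 = -41.045295
θ=214°: x = r cos θ + √(L² − h²) = -35.648616 + 176.284667 = 140.636051

θ=114°: 162.1335
θ=152°: 143.0052
θ=214°: 140.6361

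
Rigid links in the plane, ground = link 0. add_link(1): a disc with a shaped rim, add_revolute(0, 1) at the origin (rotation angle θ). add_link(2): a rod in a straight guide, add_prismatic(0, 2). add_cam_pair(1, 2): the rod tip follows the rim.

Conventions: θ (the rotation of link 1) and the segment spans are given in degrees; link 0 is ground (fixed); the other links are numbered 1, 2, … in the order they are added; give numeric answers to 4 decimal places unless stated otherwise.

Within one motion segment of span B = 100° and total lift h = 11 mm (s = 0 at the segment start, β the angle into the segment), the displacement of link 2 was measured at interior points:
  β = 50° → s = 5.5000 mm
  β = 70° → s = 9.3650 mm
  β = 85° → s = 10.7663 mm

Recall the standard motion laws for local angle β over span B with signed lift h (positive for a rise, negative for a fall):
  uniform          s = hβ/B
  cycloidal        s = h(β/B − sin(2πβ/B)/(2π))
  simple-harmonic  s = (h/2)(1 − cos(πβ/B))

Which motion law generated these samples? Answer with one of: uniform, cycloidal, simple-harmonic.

candidates at β/B = r: uniform s = h·r (linear in β); cycloidal s = h·(r − sin(2πr)/(2π)); simple-harmonic s = (h/2)(1 − cos(πr))
β=50°: printed 5.5000 | uniform 5.5000, cycloidal 5.5000, simple-harmonic 5.5000
β=70°: printed 9.3650 | uniform 7.7000, cycloidal 9.3650, simple-harmonic 8.7328
β=85°: printed 10.7663 | uniform 9.3500, cycloidal 10.7663, simple-harmonic 10.4005
only one law matches every sample → cycloidal

cycloidal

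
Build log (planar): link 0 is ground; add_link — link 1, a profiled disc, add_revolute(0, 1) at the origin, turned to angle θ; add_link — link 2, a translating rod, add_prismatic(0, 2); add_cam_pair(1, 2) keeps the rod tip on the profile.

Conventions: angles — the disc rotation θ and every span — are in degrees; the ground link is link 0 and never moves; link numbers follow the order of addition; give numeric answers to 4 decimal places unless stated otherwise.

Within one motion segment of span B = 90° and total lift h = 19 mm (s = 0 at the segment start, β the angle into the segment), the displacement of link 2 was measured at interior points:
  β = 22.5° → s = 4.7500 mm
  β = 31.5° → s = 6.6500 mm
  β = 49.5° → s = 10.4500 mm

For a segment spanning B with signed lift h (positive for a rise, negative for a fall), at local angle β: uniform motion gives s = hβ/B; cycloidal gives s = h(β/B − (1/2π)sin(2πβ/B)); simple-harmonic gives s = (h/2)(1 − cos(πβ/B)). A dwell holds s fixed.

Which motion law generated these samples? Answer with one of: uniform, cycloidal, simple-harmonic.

candidates at β/B = r: uniform s = h·r (linear in β); cycloidal s = h·(r − sin(2πr)/(2π)); simple-harmonic s = (h/2)(1 − cos(πr))
β=22.5°: printed 4.7500 | uniform 4.7500, cycloidal 1.7261, simple-harmonic 2.7825
β=31.5°: printed 6.6500 | uniform 6.6500, cycloidal 4.2036, simple-harmonic 5.1871
β=49.5°: printed 10.4500 | uniform 10.4500, cycloidal 11.3845, simple-harmonic 10.9861
only one law matches every sample → uniform

uniform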